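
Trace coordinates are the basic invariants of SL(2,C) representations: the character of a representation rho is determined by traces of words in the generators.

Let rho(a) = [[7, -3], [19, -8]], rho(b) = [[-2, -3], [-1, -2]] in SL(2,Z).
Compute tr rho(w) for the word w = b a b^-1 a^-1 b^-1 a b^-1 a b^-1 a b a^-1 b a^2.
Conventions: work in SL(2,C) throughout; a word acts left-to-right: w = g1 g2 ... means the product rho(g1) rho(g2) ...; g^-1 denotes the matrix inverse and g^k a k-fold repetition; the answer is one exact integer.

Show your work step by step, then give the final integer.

1494873022556

rho(b) = [[-2, -3], [-1, -2]]
... * rho(a) = [[7, -3], [19, -8]]  ->  [[-71, 30], [-45, 19]]
... * rho(b^-1) = [[-2, 3], [1, -2]]  ->  [[172, -273], [109, -173]]
... * rho(a^-1) = [[-8, 3], [-19, 7]]  ->  [[3811, -1395], [2415, -884]]
... * rho(b^-1) = [[-2, 3], [1, -2]]  ->  [[-9017, 14223], [-5714, 9013]]
... * rho(a) = [[7, -3], [19, -8]]  ->  [[207118, -86733], [131249, -54962]]
... * rho(b^-1) = [[-2, 3], [1, -2]]  ->  [[-500969, 794820], [-317460, 503671]]
... * rho(a) = [[7, -3], [19, -8]]  ->  [[11594797, -4855653], [7347529, -3076988]]
... * rho(b^-1) = [[-2, 3], [1, -2]]  ->  [[-28045247, 44495697], [-17772046, 28196563]]
... * rho(a) = [[7, -3], [19, -8]]  ->  [[649101514, -271829835], [411330375, -172256366]]
... * rho(b) = [[-2, -3], [-1, -2]]  ->  [[-1026373193, -1403644872], [-650404384, -889478393]]
... * rho(a^-1) = [[-8, 3], [-19, 7]]  ->  [[34880238112, -12904633683], [22103324539, -8177561903]]
... * rho(b) = [[-2, -3], [-1, -2]]  ->  [[-56855842541, -78831446970], [-36029087175, -49954849811]]
... * rho(a) = [[7, -3], [19, -8]]  ->  [[-1895788390217, 801219103383], [-1201345756634, 507726060013]]
... * rho(a) = [[7, -3], [19, -8]]  ->  [[1952644232758, -722387656413], [1237374843809, -457771210202]]
tr = 1952644232758 + -457771210202 = 1494873022556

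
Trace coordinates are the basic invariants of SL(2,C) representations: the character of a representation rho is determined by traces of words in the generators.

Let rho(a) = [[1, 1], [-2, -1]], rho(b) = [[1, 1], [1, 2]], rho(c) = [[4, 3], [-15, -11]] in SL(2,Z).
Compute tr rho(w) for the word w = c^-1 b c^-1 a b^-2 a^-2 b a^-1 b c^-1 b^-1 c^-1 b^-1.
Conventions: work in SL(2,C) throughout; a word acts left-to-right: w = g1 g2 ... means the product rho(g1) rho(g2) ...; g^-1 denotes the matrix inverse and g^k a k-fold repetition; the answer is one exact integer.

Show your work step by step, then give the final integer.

-14235

rho(c^-1) = [[-11, -3], [15, 4]]
... * rho(b) = [[1, 1], [1, 2]]  ->  [[-14, -17], [19, 23]]
... * rho(c^-1) = [[-11, -3], [15, 4]]  ->  [[-101, -26], [136, 35]]
... * rho(a) = [[1, 1], [-2, -1]]  ->  [[-49, -75], [66, 101]]
... * rho(b^-1) = [[2, -1], [-1, 1]]  ->  [[-23, -26], [31, 35]]
... * rho(b^-1) = [[2, -1], [-1, 1]]  ->  [[-20, -3], [27, 4]]
... * rho(a^-1) = [[-1, -1], [2, 1]]  ->  [[14, 17], [-19, -23]]
... * rho(a^-1) = [[-1, -1], [2, 1]]  ->  [[20, 3], [-27, -4]]
... * rho(b) = [[1, 1], [1, 2]]  ->  [[23, 26], [-31, -35]]
... * rho(a^-1) = [[-1, -1], [2, 1]]  ->  [[29, 3], [-39, -4]]
... * rho(b) = [[1, 1], [1, 2]]  ->  [[32, 35], [-43, -47]]
... * rho(c^-1) = [[-11, -3], [15, 4]]  ->  [[173, 44], [-232, -59]]
... * rho(b^-1) = [[2, -1], [-1, 1]]  ->  [[302, -129], [-405, 173]]
... * rho(c^-1) = [[-11, -3], [15, 4]]  ->  [[-5257, -1422], [7050, 1907]]
... * rho(b^-1) = [[2, -1], [-1, 1]]  ->  [[-9092, 3835], [12193, -5143]]
tr = -9092 + -5143 = -14235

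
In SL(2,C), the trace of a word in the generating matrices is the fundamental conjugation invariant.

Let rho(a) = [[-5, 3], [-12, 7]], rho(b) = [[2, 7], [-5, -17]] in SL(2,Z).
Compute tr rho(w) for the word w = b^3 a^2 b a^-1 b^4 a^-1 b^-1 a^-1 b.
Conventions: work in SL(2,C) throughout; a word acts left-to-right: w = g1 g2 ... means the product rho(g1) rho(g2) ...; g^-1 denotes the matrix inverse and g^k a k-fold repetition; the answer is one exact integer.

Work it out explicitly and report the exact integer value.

rho(b) = [[2, 7], [-5, -17]]
... * rho(b) = [[2, 7], [-5, -17]]  ->  [[-31, -105], [75, 254]]
... * rho(b) = [[2, 7], [-5, -17]]  ->  [[463, 1568], [-1120, -3793]]
... * rho(a) = [[-5, 3], [-12, 7]]  ->  [[-21131, 12365], [51116, -29911]]
... * rho(a) = [[-5, 3], [-12, 7]]  ->  [[-42725, 23162], [103352, -56029]]
... * rho(b) = [[2, 7], [-5, -17]]  ->  [[-201260, -692829], [486849, 1675957]]
... * rho(a^-1) = [[7, -3], [12, -5]]  ->  [[-9722768, 4067925], [23519427, -9840332]]
... * rho(b) = [[2, 7], [-5, -17]]  ->  [[-39785161, -137214101], [96240514, 331921633]]
... * rho(b) = [[2, 7], [-5, -17]]  ->  [[606500183, 2054143590], [-1467127137, -4968984163]]
... * rho(b) = [[2, 7], [-5, -17]]  ->  [[-9057717584, -30674939749], [21910666541, 74202840812]]
... * rho(b) = [[2, 7], [-5, -17]]  ->  [[135259263577, 458069952645], [-327192870978, -1108073628017]]
... * rho(a^-1) = [[7, -3], [12, -5]]  ->  [[6443654276779, -2696127553956], [-15587233633050, 6521946753019]]
... * rho(b^-1) = [[-17, -7], [5, 2]]  ->  [[-123022760475023, -50497835045365], [297592705526945, 122154528937388]]
... * rho(a^-1) = [[7, -3], [12, -5]]  ->  [[-1467133343869541, 621557456651894], [3549003285937271, -1503550761267775]]
... * rho(b) = [[2, 7], [-5, -17]]  ->  [[-6042053970998552, -20836410170168985], [14615760378213417, 50403385943113072]]
tr = -6042053970998552 + 50403385943113072 = 44361331972114520

44361331972114520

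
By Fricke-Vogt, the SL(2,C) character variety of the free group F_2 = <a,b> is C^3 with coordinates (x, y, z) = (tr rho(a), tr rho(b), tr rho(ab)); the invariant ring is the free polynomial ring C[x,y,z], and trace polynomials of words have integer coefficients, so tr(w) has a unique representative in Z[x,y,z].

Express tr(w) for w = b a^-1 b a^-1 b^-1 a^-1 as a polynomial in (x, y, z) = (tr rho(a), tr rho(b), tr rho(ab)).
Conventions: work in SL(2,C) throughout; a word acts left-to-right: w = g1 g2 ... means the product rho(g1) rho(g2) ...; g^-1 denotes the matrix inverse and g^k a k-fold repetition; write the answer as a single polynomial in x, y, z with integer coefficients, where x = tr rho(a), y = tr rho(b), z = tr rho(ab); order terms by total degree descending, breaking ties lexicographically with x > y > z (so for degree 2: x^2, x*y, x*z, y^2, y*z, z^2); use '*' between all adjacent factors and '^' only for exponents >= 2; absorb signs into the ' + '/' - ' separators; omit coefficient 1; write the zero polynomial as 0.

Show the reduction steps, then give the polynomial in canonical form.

apply: tr(b^2) = tr(b) * tr(b) - tr(1)   [square of b] = y^2 - 2
tr(b^2 a) = tr(b) * tr(a b) - tr(a)   [square of b] = y*z - x
tr(b a^-1 b) = tr(b^2) * tr(a) - tr(b^2 a)   [inverse elimination on a] = x*y^2 - y*z - x
tr(b a b a) = tr(b a) * tr(b a) - tr(1)   [split at a repeated b] = z^2 - 2
use: tr(b a^-1 b a) = tr(b a b) * tr(a) - tr(b a b a)   [inverse elimination on a] = x*y*z - x^2 - z^2 + 2
use: tr(a^-1 b a^-1 b) = tr(b a^-1 b) * tr(a) - tr(b a^-1 b a)   [inverse elimination on a] = x^2*y^2 - 2*x*y*z + z^2 - 2
tr(a^-1 b a^-1 b a^-1) = tr(a^-1 b a^-1 b) * tr(a) - tr(a^-1 b a^-1 b a)   [inverse elimination on a] = x^3*y^2 - 2*x^2*y*z - x*y^2 + x*z^2 + y*z - x
apply: tr(b^3) = tr(b) * tr(b^2) - tr(b)   [square of b] = y^3 - 3*y
apply: tr(b^3 a) = tr(b) * tr(b a b) - tr(b a)   [square of b] = y^2*z - x*y - z
tr(b^2 a^-1 b) = tr(b^3) * tr(a) - tr(b^3 a)   [inverse elimination on a] = x*y^3 - y^2*z - 2*x*y + z
tr(a b a) = tr(a) * tr(b a) - tr(b)   [square of a] = x*z - y
tr(b a b^2 a) = tr(b) * tr(a b a b) - tr(a b a)   [square of b] = y*z^2 - x*z - y
tr(b^2 a^-1 b a) = tr(b a b^2) * tr(a) - tr(b a b^2 a)   [inverse elimination on a] = x*y^2*z - x^2*y - y*z^2 + y
tr(b a^-1 b a^-1 b) = tr(b^2 a^-1 b) * tr(a) - tr(b^2 a^-1 b a)   [inverse elimination on a] = x^2*y^3 - 2*x*y^2*z - x^2*y + y*z^2 + x*z - y
apply: tr(b a b a b a) = tr(b a) * tr(b a b a) - tr(b^-1 a^-1)   [split at a repeated b] = z^3 - 3*z
tr(b a^-1 b a b a) = tr(b a b a b) * tr(a) - tr(b a b a b a)   [inverse elimination on a] = x*y*z^2 - x^2*z - z^3 - x*y + 3*z
tr(b a^-1 b a^-1 b a) = tr(b a^-1 b a b) * tr(a) - tr(b a^-1 b a b a)   [inverse elimination on a] = x^2*y^2*z - x^3*y - 2*x*y*z^2 + x^2*z + z^3 + 2*x*y - 3*z
apply: tr(a^-1 b a^-1 b a^-1 b) = tr(b a^-1 b a^-1 b) * tr(a) - tr(b a^-1 b a^-1 b a)   [inverse elimination on a] = x^3*y^3 - 3*x^2*y^2*z + 3*x*y*z^2 - z^3 - 3*x*y + 3*z
apply: tr(b a^-1 b a^-1 b^-1 a^-1) = tr(a^-1 b a^-1 b a^-1) * tr(b) - tr(a^-1 b a^-1 b a^-1 b)   [inverse elimination on b] = x^2*y^2*z - x*y^3 - 2*x*y*z^2 + y^2*z + z^3 + 2*x*y - 3*z

x^2*y^2*z - x*y^3 - 2*x*y*z^2 + y^2*z + z^3 + 2*x*y - 3*z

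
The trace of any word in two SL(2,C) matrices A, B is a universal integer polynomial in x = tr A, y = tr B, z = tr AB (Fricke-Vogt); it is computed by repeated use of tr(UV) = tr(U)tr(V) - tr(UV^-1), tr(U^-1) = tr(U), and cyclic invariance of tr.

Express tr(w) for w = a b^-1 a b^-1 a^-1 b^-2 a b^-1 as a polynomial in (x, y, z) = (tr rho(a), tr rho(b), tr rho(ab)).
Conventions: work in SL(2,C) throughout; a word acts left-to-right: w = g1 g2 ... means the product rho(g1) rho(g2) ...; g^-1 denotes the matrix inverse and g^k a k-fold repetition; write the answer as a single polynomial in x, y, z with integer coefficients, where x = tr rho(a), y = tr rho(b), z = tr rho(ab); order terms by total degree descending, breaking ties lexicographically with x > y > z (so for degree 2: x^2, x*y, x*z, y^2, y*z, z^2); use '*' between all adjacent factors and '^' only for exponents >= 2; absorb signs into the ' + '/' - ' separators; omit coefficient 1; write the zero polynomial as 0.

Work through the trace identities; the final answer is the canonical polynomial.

use: trace(a^2) = trace(a)*trace(a) - trace(1) = x^2 - 2
trace(a^2 b) = trace(a)*trace(b a) - trace(b) = x*z - y
trace(b^-1 a^2) = trace(a^2)*trace(b) - trace(a^2 b) = x^2*y - x*z - y
apply: trace(a b^-2 a) = trace(b^-1 a^2)*trace(b) - trace(b^-1 a^2 b) = x^2*y^2 - x*y*z - x^2 - y^2 + 2
use: trace(a b a b) = trace(a b)*trace(a b) - trace(1)   [split at repeated a] = z^2 - 2
use: trace(a b a b^-1) = trace(a b a)*trace(b) - trace(a b a b) = x*y*z - y^2 - z^2 + 2
apply: trace(a b^-2 a b) = trace(a b a b^-1)*trace(b) - trace(a b a) = x*y^2*z - y^3 - y*z^2 - x*z + 3*y
use: trace(b^-1 a b^-1 a b^-1) = trace(a b^-2 a)*trace(b) - trace(a b^-2 a b) = x^2*y^3 - 2*x*y^2*z - x^2*y + y*z^2 + x*z - y
trace(b^-1 a b^-1 a) = trace(a b^-1 a)*trace(b) - trace(a b^-1 a b) = x^2*y^2 - 2*x*y*z + z^2 - 2
use: trace(b^-2 a b^-1 a b^-1) = trace(b^-1 a b^-1 a b^-1)*trace(b) - trace(b^-1 a b^-1 a) = x^2*y^4 - 2*x*y^3*z - 2*x^2*y^2 + y^2*z^2 + 3*x*y*z - y^2 - z^2 + 2
trace(a^3) = trace(a)*trace(a^2) - trace(a) = x^3 - 3*x
trace(a^3 b) = trace(a)*trace(b a^2) - trace(b a) = x^2*z - x*y - z
trace(a b^-1 a^2) = trace(a^3)*trace(b) - trace(a^3 b) = x^3*y - x^2*z - 2*x*y + z
apply: trace(b a b) = trace(b)*trace(a b) - trace(a) = y*z - x
trace(a^2 b a b) = trace(a)*trace(b a b a) - trace(b a b) = x*z^2 - y*z - x
trace(a b^-1 a^2 b) = trace(a^2 b a)*trace(b) - trace(a^2 b a b) = x^2*y*z - x*y^2 - x*z^2 + x
trace(a b^-1 a b^-1 a) = trace(a b^-1 a^2)*trace(b) - trace(a b^-1 a^2 b) = x^3*y^2 - 2*x^2*y*z - x*y^2 + x*z^2 + y*z - x
trace(a b a b a b) = trace(a b a b)*trace(a b) - trace(b a)   [split at repeated a] = z^3 - 3*z
use: trace(a b a b^-1 a b) = trace(a b a b a)*trace(b) - trace(a b a b a b) = x*y*z^2 - y^2*z - z^3 - x*y + 3*z
trace(a b^-1 a b^-1 a b) = trace(a b a b^-1 a)*trace(b) - trace(a b a b^-1 a b) = x^2*y^2*z - x*y^3 - 2*x*y*z^2 + y^2*z + z^3 + 2*x*y - 3*z
trace(b^-1 a b^-1 a b^-1 a) = trace(a b^-1 a b^-1 a)*trace(b) - trace(a b^-1 a b^-1 a b) = x^3*y^3 - 3*x^2*y^2*z + 3*x*y*z^2 - z^3 - 3*x*y + 3*z
trace(a^2 b a^2) = trace(a)*trace(b a^3) - trace(b a^2) = x^3*z - x^2*y - 2*x*z + y
trace(b^2) = trace(b)*trace(b) - trace(1) = y^2 - 2
trace(b a^2 b) = trace(a)*trace(b^2 a) - trace(b^2) = x*y*z - x^2 - y^2 + 2
apply: trace(a^2 b a^2 b) = trace(a)*trace(b a^2 b a) - trace(b a^2 b) = x^2*z^2 - 2*x*y*z + y^2 - 2
trace(a b^-1 a^2 b a) = trace(a^2 b a^2)*trace(b) - trace(a^2 b a^2 b) = x^3*y*z - x^2*y^2 - x^2*z^2 + 2
use: trace(a^2 b a b a) = trace(a)*trace(a b a b a) - trace(a b a b) = x^2*z^2 - x*y*z - x^2 - z^2 + 2
trace(b a b a b) = trace(b)*trace(a b a b) - trace(a b a) = y*z^2 - x*z - y
apply: trace(a^2 b a b a b) = trace(a)*trace(b a b a b a) - trace(b a b a b) = x*z^3 - y*z^2 - 2*x*z + y
trace(a b^-1 a^2 b a b) = trace(a^2 b a b a)*trace(b) - trace(a^2 b a b a b) = x^2*y*z^2 - x*y^2*z - x*z^3 - x^2*y + 2*x*z + y
apply: trace(b^-1 a b^-1 a^2 b a) = trace(a b^-1 a^2 b a)*trace(b) - trace(a b^-1 a^2 b a b) = x^3*y^2*z - x^2*y^3 - 2*x^2*y*z^2 + x*y^2*z + x*z^3 + x^2*y - 2*x*z + y
trace(a b a b^-2 a b^-1 a) = trace(b^-1 a b^-1 a^2 b a)*trace(b) - trace(b^-1 a b^-1 a^2 b a b) = x^3*y^3*z - x^2*y^4 - 2*x^2*y^2*z^2 - x^3*y*z + x*y^3*z + x*y*z^3 + 2*x^2*y^2 + x^2*z^2 - 2*x*y*z + y^2 - 2
trace(a b^-1 a b a b a) = trace(a b a b a^2)*trace(b) - trace(a b a b a^2 b) = x^2*y*z^2 - x*y^2*z - x*z^3 - x^2*y + 2*x*z + y
apply: trace(a b a b a b a b) = trace(b a)*trace(b a b a b a) - trace(b^-1 a^-1 b^-1 a^-1)   [split at repeated b] = z^4 - 4*z^2 + 2
use: trace(a b^-1 a b a b a b) = trace(a b a b a b a)*trace(b) - trace(a b a b a b a b) = x*y*z^3 - y^2*z^2 - z^4 - 2*x*y*z + y^2 + 4*z^2 - 2
use: trace(a b^-1 a b a b a b^-1) = trace(a b^-1 a b a b a)*trace(b) - trace(a b^-1 a b a b a b) = x^2*y^2*z^2 - x*y^3*z - 2*x*y*z^3 - x^2*y^2 + y^2*z^2 + z^4 + 4*x*y*z - 4*z^2 + 2
apply: trace(a b a b^-2 a b^-1 a b) = trace(a b^-1 a b a b a b^-1)*trace(b) - trace(a b^-1 a b a b a) = x^2*y^3*z^2 - x*y^4*z - 2*x*y^2*z^3 - x^2*y^3 - x^2*y*z^2 + y^3*z^2 + y*z^4 + 5*x*y^2*z + x*z^3 + x^2*y - 4*y*z^2 - 2*x*z + y
trace(b^-2 a b^-1 a b^-1 a b a) = trace(a b a b^-2 a b^-1 a)*trace(b) - trace(a b a b^-2 a b^-1 a b) = x^3*y^4*z - x^2*y^5 - 3*x^2*y^3*z^2 - x^3*y^2*z + 2*x*y^4*z + 3*x*y^2*z^3 + 3*x^2*y^3 + 2*x^2*y*z^2 - y^3*z^2 - y*z^4 - 7*x*y^2*z - x*z^3 - x^2*y + y^3 + 4*y*z^2 + 2*x*z - 3*y
use: trace(a^-1 b^-2 a b^-1 a b^-1 a b) = trace(b^-2 a b^-1 a b^-1 a b)*trace(a) - trace(b^-2 a b^-1 a b^-1 a b a) = -x^3*y^4*z + x^4*y^3 + x^2*y^5 + 3*x^2*y^3*z^2 - 2*x^3*y^2*z - 2*x*y^4*z - 3*x*y^2*z^3 - 3*x^2*y^3 + x^2*y*z^2 + y^3*z^2 + y*z^4 + 7*x*y^2*z - 2*x^2*y - y^3 - 4*y*z^2 + x*z + 3*y
trace(a b^-1 a b^-1 a^-1 b^-2 a b^-1) = trace(a^-1 b^-2 a b^-1 a b^-1 a)*trace(b) - trace(a^-1 b^-2 a b^-1 a b^-1 a b) = x^3*y^4*z - x^4*y^3 - 3*x^2*y^3*z^2 + 2*x^3*y^2*z + 3*x*y^2*z^3 + x^2*y^3 - x^2*y*z^2 - y*z^4 - 4*x*y^2*z + 2*x^2*y + 3*y*z^2 - x*z - y

x^3*y^4*z - x^4*y^3 - 3*x^2*y^3*z^2 + 2*x^3*y^2*z + 3*x*y^2*z^3 + x^2*y^3 - x^2*y*z^2 - y*z^4 - 4*x*y^2*z + 2*x^2*y + 3*y*z^2 - x*z - y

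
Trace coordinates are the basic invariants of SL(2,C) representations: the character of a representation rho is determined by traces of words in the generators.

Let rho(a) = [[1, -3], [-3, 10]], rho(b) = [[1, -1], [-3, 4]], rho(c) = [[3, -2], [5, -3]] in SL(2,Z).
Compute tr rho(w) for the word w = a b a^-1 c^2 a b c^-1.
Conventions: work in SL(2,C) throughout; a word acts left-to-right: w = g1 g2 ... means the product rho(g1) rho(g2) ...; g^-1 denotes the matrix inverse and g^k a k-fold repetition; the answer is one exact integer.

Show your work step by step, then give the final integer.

-454

rho(a) = [[1, -3], [-3, 10]]
... * rho(b) = [[1, -1], [-3, 4]]  ->  [[10, -13], [-33, 43]]
... * rho(a^-1) = [[10, 3], [3, 1]]  ->  [[61, 17], [-201, -56]]
... * rho(c) = [[3, -2], [5, -3]]  ->  [[268, -173], [-883, 570]]
... * rho(c) = [[3, -2], [5, -3]]  ->  [[-61, -17], [201, 56]]
... * rho(a) = [[1, -3], [-3, 10]]  ->  [[-10, 13], [33, -43]]
... * rho(b) = [[1, -1], [-3, 4]]  ->  [[-49, 62], [162, -205]]
... * rho(c^-1) = [[-3, 2], [-5, 3]]  ->  [[-163, 88], [539, -291]]
tr = -163 + -291 = -454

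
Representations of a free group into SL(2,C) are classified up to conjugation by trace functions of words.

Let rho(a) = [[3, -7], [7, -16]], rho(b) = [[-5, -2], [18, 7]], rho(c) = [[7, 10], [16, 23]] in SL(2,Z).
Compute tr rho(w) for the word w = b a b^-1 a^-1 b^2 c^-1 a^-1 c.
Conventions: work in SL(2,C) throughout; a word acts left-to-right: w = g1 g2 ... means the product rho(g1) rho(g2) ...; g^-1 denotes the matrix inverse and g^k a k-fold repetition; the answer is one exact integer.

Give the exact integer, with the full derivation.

rho(b) = [[-5, -2], [18, 7]]
... * rho(a) = [[3, -7], [7, -16]]  ->  [[-29, 67], [103, -238]]
... * rho(b^-1) = [[7, 2], [-18, -5]]  ->  [[-1409, -393], [5005, 1396]]
... * rho(a^-1) = [[-16, 7], [-7, 3]]  ->  [[25295, -11042], [-89852, 39223]]
... * rho(b) = [[-5, -2], [18, 7]]  ->  [[-325231, -127884], [1155274, 454265]]
... * rho(b) = [[-5, -2], [18, 7]]  ->  [[-675757, -244726], [2400400, 869307]]
... * rho(c^-1) = [[23, -10], [-16, 7]]  ->  [[-11626795, 5044488], [41300288, -17918851]]
... * rho(a^-1) = [[-16, 7], [-7, 3]]  ->  [[150717304, -66254101], [-535372651, 235345463]]
... * rho(c) = [[7, 10], [16, 23]]  ->  [[-5044488, -16671283], [17918851, 59219139]]
tr = -5044488 + 59219139 = 54174651

54174651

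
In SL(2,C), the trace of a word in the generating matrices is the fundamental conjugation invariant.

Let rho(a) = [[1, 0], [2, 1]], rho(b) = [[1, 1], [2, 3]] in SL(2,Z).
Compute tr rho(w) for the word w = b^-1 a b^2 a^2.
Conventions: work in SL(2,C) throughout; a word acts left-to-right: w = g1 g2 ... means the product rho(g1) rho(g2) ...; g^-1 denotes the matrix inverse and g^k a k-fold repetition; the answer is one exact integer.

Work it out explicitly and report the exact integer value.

-22

rho(b^-1) = [[3, -1], [-2, 1]]
... * rho(a) = [[1, 0], [2, 1]]  ->  [[1, -1], [0, 1]]
... * rho(b) = [[1, 1], [2, 3]]  ->  [[-1, -2], [2, 3]]
... * rho(b) = [[1, 1], [2, 3]]  ->  [[-5, -7], [8, 11]]
... * rho(a) = [[1, 0], [2, 1]]  ->  [[-19, -7], [30, 11]]
... * rho(a) = [[1, 0], [2, 1]]  ->  [[-33, -7], [52, 11]]
tr = -33 + 11 = -22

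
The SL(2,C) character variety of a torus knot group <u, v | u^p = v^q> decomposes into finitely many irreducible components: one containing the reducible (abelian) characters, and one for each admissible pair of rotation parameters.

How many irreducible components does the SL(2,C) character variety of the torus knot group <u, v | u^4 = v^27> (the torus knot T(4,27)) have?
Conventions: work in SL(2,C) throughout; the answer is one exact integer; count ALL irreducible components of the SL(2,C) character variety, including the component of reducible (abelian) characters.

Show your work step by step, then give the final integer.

Gamma = < u, v | u^4 = v^27 > (torus knot T(4,27)); the central element u^4 = v^27 acts as +I or -I in any irreducible SL(2,C) representation.
On an irreducible component, tr(u) is locked at 2*cos(pi*alpha/4) for some alpha in 1..3, and tr(v) at 2*cos(pi*beta/27) for some beta in 1..26.
u^4 = (-1)^alpha I and v^27 = (-1)^beta I must agree, so alpha and beta have equal parity.
Enumerate parity-matched pairs: 2*13 odd-odd plus 1*13 even-even gives 39.
Total: 39 irreducible-character components + 1 reducible (abelian) component = 40.

40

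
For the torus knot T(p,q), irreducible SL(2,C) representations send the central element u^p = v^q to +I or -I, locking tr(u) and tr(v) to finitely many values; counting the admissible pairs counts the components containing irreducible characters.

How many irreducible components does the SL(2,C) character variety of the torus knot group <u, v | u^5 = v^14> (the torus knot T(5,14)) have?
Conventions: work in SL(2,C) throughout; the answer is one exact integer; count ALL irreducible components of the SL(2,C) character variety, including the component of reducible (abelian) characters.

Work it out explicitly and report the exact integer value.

27

In the torus knot group T(5,14), u^5 = v^14 is central, so an irreducible representation sends it to +I or -I (Schur).
So on each irreducible component the traces are pinned: tr(u) = 2*cos(pi*alpha/5) with 1 <= alpha <= 4, tr(v) = 2*cos(pi*beta/14) with 1 <= beta <= 13.
u^5 = (-1)^alpha I and v^14 = (-1)^beta I must agree, so alpha and beta have equal parity.
Enumerate parity-matched pairs: 2*7 odd-odd plus 2*6 even-even gives 26.
That is 26 components of irreducible characters, and with the reducible (abelian) component the total is 27.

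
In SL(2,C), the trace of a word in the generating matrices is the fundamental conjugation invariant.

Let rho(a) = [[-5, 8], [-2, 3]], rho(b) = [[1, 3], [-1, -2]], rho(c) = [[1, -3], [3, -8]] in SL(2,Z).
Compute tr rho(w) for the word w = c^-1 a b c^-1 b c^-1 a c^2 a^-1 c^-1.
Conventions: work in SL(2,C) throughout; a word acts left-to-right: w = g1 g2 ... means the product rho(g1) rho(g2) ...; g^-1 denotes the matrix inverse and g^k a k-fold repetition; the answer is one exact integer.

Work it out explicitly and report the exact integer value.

-6595722

rho(c^-1) = [[-8, 3], [-3, 1]]
... * rho(a) = [[-5, 8], [-2, 3]]  ->  [[34, -55], [13, -21]]
... * rho(b) = [[1, 3], [-1, -2]]  ->  [[89, 212], [34, 81]]
... * rho(c^-1) = [[-8, 3], [-3, 1]]  ->  [[-1348, 479], [-515, 183]]
... * rho(b) = [[1, 3], [-1, -2]]  ->  [[-1827, -5002], [-698, -1911]]
... * rho(c^-1) = [[-8, 3], [-3, 1]]  ->  [[29622, -10483], [11317, -4005]]
... * rho(a) = [[-5, 8], [-2, 3]]  ->  [[-127144, 205527], [-48575, 78521]]
... * rho(c) = [[1, -3], [3, -8]]  ->  [[489437, -1262784], [186988, -482443]]
... * rho(c) = [[1, -3], [3, -8]]  ->  [[-3298915, 8633961], [-1260341, 3298580]]
... * rho(a^-1) = [[3, -8], [2, -5]]  ->  [[7371177, -16778485], [2816137, -6410172]]
... * rho(c^-1) = [[-8, 3], [-3, 1]]  ->  [[-8633961, 5335046], [-3298580, 2038239]]
tr = -8633961 + 2038239 = -6595722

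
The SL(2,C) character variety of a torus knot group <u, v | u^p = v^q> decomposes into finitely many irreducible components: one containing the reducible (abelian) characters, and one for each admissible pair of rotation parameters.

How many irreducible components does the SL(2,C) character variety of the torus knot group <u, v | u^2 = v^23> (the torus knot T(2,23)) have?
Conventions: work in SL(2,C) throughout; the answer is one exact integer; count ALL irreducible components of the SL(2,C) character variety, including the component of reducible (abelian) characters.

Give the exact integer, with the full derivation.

For T(2,23): irreducibility forces the central element u^2 = v^23 to one of +I, -I.
So on each irreducible component the traces are pinned: tr(u) = 2*cos(pi*alpha/2) with 1 <= alpha <= 1, tr(v) = 2*cos(pi*beta/23) with 1 <= beta <= 22.
Consistency of u^2 = (-1)^alpha I with v^23 = (-1)^beta I forces alpha = beta (mod 2).
Enumerate parity-matched pairs: 1*11 odd-odd plus 0*11 even-even gives 11.
components with irreducible characters: 11; plus the single component of reducible (abelian) characters: total 12.

12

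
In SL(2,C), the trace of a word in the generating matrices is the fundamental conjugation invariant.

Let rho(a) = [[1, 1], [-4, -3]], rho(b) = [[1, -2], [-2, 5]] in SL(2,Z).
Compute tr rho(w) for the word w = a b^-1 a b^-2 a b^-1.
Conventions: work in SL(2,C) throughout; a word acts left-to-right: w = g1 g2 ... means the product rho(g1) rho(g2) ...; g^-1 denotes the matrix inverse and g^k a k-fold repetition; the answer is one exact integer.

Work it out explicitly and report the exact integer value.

rho(a) = [[1, 1], [-4, -3]]
... * rho(b^-1) = [[5, 2], [2, 1]]  ->  [[7, 3], [-26, -11]]
... * rho(a) = [[1, 1], [-4, -3]]  ->  [[-5, -2], [18, 7]]
... * rho(b^-1) = [[5, 2], [2, 1]]  ->  [[-29, -12], [104, 43]]
... * rho(b^-1) = [[5, 2], [2, 1]]  ->  [[-169, -70], [606, 251]]
... * rho(a) = [[1, 1], [-4, -3]]  ->  [[111, 41], [-398, -147]]
... * rho(b^-1) = [[5, 2], [2, 1]]  ->  [[637, 263], [-2284, -943]]
tr = 637 + -943 = -306

-306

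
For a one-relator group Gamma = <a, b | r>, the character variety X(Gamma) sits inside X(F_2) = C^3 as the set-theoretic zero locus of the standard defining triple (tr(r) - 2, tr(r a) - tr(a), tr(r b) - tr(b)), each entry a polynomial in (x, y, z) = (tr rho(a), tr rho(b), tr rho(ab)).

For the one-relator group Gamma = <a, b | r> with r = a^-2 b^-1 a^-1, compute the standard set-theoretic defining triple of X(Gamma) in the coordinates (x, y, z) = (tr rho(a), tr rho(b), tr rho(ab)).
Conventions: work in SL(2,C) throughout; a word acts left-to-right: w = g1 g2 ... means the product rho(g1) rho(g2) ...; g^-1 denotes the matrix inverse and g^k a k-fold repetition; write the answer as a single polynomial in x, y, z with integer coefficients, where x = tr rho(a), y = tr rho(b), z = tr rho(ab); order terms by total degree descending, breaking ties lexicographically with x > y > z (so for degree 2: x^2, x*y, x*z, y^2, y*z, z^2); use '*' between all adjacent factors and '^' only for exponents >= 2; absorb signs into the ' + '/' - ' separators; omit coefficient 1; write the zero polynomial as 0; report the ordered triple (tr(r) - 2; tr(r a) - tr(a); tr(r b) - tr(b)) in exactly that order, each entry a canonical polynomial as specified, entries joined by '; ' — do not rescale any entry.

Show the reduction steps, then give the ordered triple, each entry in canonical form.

x^2*z - x*y - z - 2; x*z - x - y; x^2*y*z - x*y^2 - x*z^2 + x - y

reduce: tr(a^-1) = tr(a) = x
reduce: tr(a^-2) = tr(a^-1) * tr(a) - tr(1)  (eliminate a^-1) = x^2 - 2
tr(b a^-1) = tr(b) * tr(a) - tr(b a)  (eliminate a^-1) = x*y - z
reduce: tr(a^-2 b) = tr(b a^-1) * tr(a) - tr(b)  (eliminate a^-1) = x^2*y - x*z - y
reduce: tr(a^-2 b^-1) = tr(a^-2) * tr(b) - tr(a^-2 b)  (eliminate b^-1) = x*z - y
reduce: tr(a^-2 b^-1 a^-1) = tr(a^-2 b^-1) * tr(a) - tr(a^-2 b^-1 a)  (eliminate a^-1) = x^2*z - x*y - z
tr(b a b) = tr(b) * tr(a b) - tr(a)  (reduce the b square) = y*z - x
so tr(b a b a) = tr(a b) * tr(a b) - tr(1)  (split on a) = z^2 - 2
tr(a b a^-1 b) = tr(b a b) * tr(a) - tr(b a b a)  (eliminate a^-1) = x*y*z - x^2 - z^2 + 2
so tr(b a^-1 b^-1 a) = tr(a b a^-1) * tr(b) - tr(a b a^-1 b)  (eliminate b^-1) = -x*y*z + x^2 + y^2 + z^2 - 2
reduce: tr(a^-1 b^-1 a^-1 b) = tr(b a^-1 b^-1) * tr(a) - tr(b a^-1 b^-1 a)  (eliminate a^-1) = x*y*z - y^2 - z^2 + 2
so tr(a^-2 b^-1 a^-1 b) = tr(a^-1 b^-1 a^-1 b) * tr(a) - tr(a^-1 b^-1 a^-1 b a)  (eliminate a^-1) = x^2*y*z - x*y^2 - x*z^2 + x
assemble the triple (tr(r) - 2; tr(r a) - x; tr(r b) - y)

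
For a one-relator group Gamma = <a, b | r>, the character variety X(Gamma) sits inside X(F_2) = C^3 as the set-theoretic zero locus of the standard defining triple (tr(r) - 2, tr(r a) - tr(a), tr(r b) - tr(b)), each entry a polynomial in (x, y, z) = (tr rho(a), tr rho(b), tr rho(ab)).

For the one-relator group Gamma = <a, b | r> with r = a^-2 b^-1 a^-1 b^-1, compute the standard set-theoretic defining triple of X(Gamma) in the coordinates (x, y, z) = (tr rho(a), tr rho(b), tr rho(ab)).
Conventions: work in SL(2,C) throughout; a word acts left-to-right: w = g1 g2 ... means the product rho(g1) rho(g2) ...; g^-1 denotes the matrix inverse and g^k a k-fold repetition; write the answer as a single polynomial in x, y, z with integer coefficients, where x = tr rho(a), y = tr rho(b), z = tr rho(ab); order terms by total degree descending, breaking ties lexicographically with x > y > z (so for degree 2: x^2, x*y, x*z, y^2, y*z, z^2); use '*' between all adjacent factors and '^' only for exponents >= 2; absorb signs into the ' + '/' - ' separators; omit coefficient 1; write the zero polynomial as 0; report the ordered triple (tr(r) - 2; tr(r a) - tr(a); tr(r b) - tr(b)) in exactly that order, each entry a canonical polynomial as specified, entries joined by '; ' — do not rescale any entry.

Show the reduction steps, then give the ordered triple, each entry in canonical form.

trace(a^-1) = trace(a) = x
and trace(a^-2) = trace(a^-1)*trace(a) - trace(1)   [inverse elimination on a] = x^2 - 2
and trace(a^-1 b) = trace(b)*trace(a) - trace(b a)   [inverse elimination on a] = x*y - z
trace(a^-2 b) = trace(a^-1 b)*trace(a) - trace(a^-1 b a)   [inverse elimination on a] = x^2*y - x*z - y
trace(a^-1 b^-1 a^-1) = trace(a^-2)*trace(b) - trace(a^-2 b)   [inverse elimination on b] = x*z - y
trace(b^2) = trace(b)*trace(b) - trace(1)   [square of b] = y^2 - 2
trace(b^2 a) = trace(b)*trace(a b) - trace(a)   [square of b] = y*z - x
trace(b a^-1 b) = trace(b^2)*trace(a) - trace(b^2 a)   [inverse elimination on a] = x*y^2 - y*z - x
trace(b a b a) = trace(a b)*trace(a b) - trace(1)   [split at a repeated a] = z^2 - 2
trace(b a^-1 b a) = trace(b a b)*trace(a) - trace(b a b a)   [inverse elimination on a] = x*y*z - x^2 - z^2 + 2
next, trace(a^-1 b a^-1 b) = trace(b a^-1 b)*trace(a) - trace(b a^-1 b a)   [inverse elimination on a] = x^2*y^2 - 2*x*y*z + z^2 - 2
trace(a^-1 b^-1 a^-1 b) = trace(a^-1 b a^-1)*trace(b) - trace(a^-1 b a^-1 b)   [inverse elimination on b] = x*y*z - y^2 - z^2 + 2
trace(b^-1 a^-1 b^-1 a^-1) = trace(a^-1 b^-1 a^-1)*trace(b) - trace(a^-1 b^-1 a^-1 b)   [inverse elimination on b] = z^2 - 2
trace(a^-2 b^-1 a^-1 b^-1) = trace(b^-1 a^-1 b^-1 a^-1)*trace(a) - trace(b^-1 a^-1 b^-1)   [inverse elimination on a] = x*z^2 - y*z - x
and trace(a^-2 b^-1 a^-1) = trace(a^-2 b^-1)*trace(a) - trace(a^-2 b^-1 a) = x^2*z - x*y - z
assemble the triple (trace(r) - 2; trace(r a) - x; trace(r b) - y)

x*z^2 - y*z - x - 2; z^2 - x - 2; x^2*z - x*y - y - z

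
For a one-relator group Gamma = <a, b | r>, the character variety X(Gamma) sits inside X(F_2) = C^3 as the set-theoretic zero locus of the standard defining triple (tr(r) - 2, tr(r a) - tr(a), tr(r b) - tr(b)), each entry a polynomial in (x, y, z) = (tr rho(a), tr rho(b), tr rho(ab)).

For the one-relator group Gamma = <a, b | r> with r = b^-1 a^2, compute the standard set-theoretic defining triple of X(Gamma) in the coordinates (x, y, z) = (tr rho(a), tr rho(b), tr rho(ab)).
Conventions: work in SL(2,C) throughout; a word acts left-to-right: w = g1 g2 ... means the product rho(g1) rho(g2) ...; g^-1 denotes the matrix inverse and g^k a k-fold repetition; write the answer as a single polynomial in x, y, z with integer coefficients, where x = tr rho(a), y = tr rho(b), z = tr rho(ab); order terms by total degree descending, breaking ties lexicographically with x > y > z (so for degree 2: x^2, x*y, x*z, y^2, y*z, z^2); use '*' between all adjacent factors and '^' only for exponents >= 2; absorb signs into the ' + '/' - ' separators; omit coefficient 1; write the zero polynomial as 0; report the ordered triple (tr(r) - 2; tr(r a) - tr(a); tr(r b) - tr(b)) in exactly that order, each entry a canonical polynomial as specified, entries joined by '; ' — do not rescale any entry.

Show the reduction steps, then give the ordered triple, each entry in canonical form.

trace(a^2) = trace(a) trace(a) - trace(1)  (reduce the a square) = x^2 - 2
trace(a^2 b) = trace(a) trace(b a) - trace(b)  (reduce the a square) = x*z - y
trace(b^-1 a^2) = trace(a^2) trace(b) - trace(a^2 b)  (eliminate b^-1) = x^2*y - x*z - y
trace(a^3) = trace(a) trace(a^2) - trace(a) = x^3 - 3*x
trace(a^3 b) = trace(a) trace(b a^2) - trace(b a) = x^2*z - x*y - z
trace(b^-1 a^3) = trace(a^3) trace(b) - trace(a^3 b) = x^3*y - x^2*z - 2*x*y + z
assemble the triple (trace(r) - 2; trace(r a) - x; trace(r b) - y)

x^2*y - x*z - y - 2; x^3*y - x^2*z - 2*x*y - x + z; x^2 - y - 2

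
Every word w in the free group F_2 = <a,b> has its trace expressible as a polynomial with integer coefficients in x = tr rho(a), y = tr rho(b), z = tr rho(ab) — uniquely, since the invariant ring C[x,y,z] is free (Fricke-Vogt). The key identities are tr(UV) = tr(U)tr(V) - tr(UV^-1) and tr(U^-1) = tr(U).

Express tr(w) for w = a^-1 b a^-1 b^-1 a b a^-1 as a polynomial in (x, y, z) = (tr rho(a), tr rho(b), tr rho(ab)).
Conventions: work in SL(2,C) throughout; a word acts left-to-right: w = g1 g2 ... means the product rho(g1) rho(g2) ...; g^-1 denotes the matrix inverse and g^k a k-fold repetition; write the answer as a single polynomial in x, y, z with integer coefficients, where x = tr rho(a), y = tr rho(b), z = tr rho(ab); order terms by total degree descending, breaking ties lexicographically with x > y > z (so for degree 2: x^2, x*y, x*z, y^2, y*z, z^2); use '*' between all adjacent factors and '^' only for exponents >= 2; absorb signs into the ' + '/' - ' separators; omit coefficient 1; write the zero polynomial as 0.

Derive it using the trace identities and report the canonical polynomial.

tr(b^2) = tr(b) tr(b) - tr(1)  (reduce the b square) = y^2 - 2
tr(b^2 a) = tr(b) tr(a b) - tr(a)  (reduce the b square) = y*z - x
so tr(b a^-1 b) = tr(b^2) tr(a) - tr(b^2 a)  (eliminate a^-1) = x*y^2 - y*z - x
reduce: tr(b a b^2) = tr(b) tr(a b^2) - tr(a b)  (reduce the b square) = y^2*z - x*y - z
tr(a b a b) = tr(b a) tr(b a) - tr(1)  (split on b) = z^2 - 2
so tr(a b a) = tr(a) tr(b a) - tr(b)  (reduce the a square) = x*z - y
so tr(b a b^2 a) = tr(b) tr(a b a b) - tr(a b a)  (reduce the b square) = y*z^2 - x*z - y
tr(b a^-1 b a b) = tr(b a b^2) tr(a) - tr(b a b^2 a)  (eliminate a^-1) = x*y^2*z - x^2*y - y*z^2 + y
tr(b a b a b a) = tr(a b) tr(a b a b) - tr(a^-1 b^-1)  (split on a) = z^3 - 3*z
tr(b a^-1 b a b a) = tr(b a b a b) tr(a) - tr(b a b a b a)  (eliminate a^-1) = x*y*z^2 - x^2*z - z^3 - x*y + 3*z
tr(a b a^-1 b a^-1 b) = tr(b a^-1 b a b) tr(a) - tr(b a^-1 b a b a)  (eliminate a^-1) = x^2*y^2*z - x^3*y - 2*x*y*z^2 + x^2*z + z^3 + 2*x*y - 3*z
reduce: tr(b a^-1 b^-1 a b a^-1) = tr(a b a^-1 b a^-1) tr(b) - tr(a b a^-1 b a^-1 b)  (eliminate b^-1) = -x^2*y^2*z + x^3*y + x*y^3 + 2*x*y*z^2 - x^2*z - y^2*z - z^3 - 3*x*y + 3*z
tr(a b^2 a) = tr(a) tr(b^2 a) - tr(b^2)  (reduce the a square) = x*y*z - x^2 - y^2 + 2
tr(b^-1 a b^2 a) = tr(a b^2 a) tr(b) - tr(a b^2 a b)  (eliminate b^-1) = x*y^2*z - x^2*y - y^3 - y*z^2 + x*z + 3*y
reduce: tr(b a^-1 b^-1 a b) = tr(b^-1 a b^2) tr(a) - tr(b^-1 a b^2 a)  (eliminate a^-1) = -x*y^2*z + x^2*y + y^3 + y*z^2 - 3*y
reduce: tr(a^-1 b a^-1 b^-1 a b a^-1) = tr(b a^-1 b^-1 a b a^-1) tr(a) - tr(b a^-1 b^-1 a b)  (eliminate a^-1) = -x^3*y^2*z + x^4*y + x^2*y^3 + 2*x^2*y*z^2 - x^3*z - x*z^3 - 4*x^2*y - y^3 - y*z^2 + 3*x*z + 3*y

-x^3*y^2*z + x^4*y + x^2*y^3 + 2*x^2*y*z^2 - x^3*z - x*z^3 - 4*x^2*y - y^3 - y*z^2 + 3*x*z + 3*y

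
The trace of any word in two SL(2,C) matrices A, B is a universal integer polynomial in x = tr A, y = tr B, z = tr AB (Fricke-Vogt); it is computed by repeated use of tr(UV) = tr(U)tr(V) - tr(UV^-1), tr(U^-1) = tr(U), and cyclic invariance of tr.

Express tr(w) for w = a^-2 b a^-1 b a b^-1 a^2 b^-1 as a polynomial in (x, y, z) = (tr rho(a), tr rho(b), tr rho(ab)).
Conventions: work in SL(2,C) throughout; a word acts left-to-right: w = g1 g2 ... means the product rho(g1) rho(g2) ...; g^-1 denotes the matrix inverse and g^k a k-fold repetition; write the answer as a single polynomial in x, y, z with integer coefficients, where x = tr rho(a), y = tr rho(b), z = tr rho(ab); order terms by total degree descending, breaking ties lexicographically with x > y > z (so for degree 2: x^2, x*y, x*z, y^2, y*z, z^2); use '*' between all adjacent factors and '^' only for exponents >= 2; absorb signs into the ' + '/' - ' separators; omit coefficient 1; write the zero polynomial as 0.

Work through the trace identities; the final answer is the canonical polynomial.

-x^5*y^3*z + x^6*y^2 + x^4*y^4 + 3*x^4*y^2*z^2 - 2*x^5*y*z - x^3*y^3*z - 3*x^3*y*z^3 - 5*x^4*y^2 + x^4*z^2 - x^2*y^4 - x^2*y^2*z^2 + x^2*z^4 + 9*x^3*y*z + x*y^3*z + x*y*z^3 + 4*x^2*y^2 - 4*x^2*z^2 - 5*x*y*z + x^2 + y^2 + z^2 - 2

and trace(b^2 a) = trace(b)*trace(a b) - trace(a)  (reduce the b square) = y*z - x
and trace(b^2) = trace(b)*trace(b) - trace(1)  (reduce the b square) = y^2 - 2
and trace(a b^2 a) = trace(a)*trace(b^2 a) - trace(b^2)  (reduce the a square) = x*y*z - x^2 - y^2 + 2
and trace(a b a b) = trace(b a)*trace(b a) - trace(1)  (split on b) = z^2 - 2
trace(a b a) = trace(a)*trace(b a) - trace(b)  (reduce the a square) = x*z - y
and trace(a b^2 a b) = trace(b)*trace(a b a b) - trace(a b a)  (reduce the b square) = y*z^2 - x*z - y
next, trace(b^2 a b^-1 a) = trace(a b^2 a)*trace(b) - trace(a b^2 a b)  (eliminate b^-1) = x*y^2*z - x^2*y - y^3 - y*z^2 + x*z + 3*y
and trace(b a^3 b) = trace(a)*trace(a b^2 a) - trace(a b^2)  (reduce the a square) = x^2*y*z - x^3 - x*y^2 - y*z + 3*x
trace(b a^3) = trace(a)*trace(b a^2) - trace(b a)  (reduce the a square) = x^2*z - x*y - z
and trace(a^2 b^3 a) = trace(b)*trace(b a^3 b) - trace(b a^3)  (reduce the b square) = x^2*y^2*z - x^3*y - x*y^3 - x^2*z - y^2*z + 4*x*y + z
and trace(b^2 a b) = trace(b)*trace(a b^2) - trace(a b)  (reduce the b square) = y^2*z - x*y - z
trace(b a b a^2 b) = trace(a)*trace(b^2 a b a) - trace(b^2 a b)  (reduce the a square) = x*y*z^2 - x^2*z - y^2*z + z
and trace(b a b a^2) = trace(a)*trace(b a b a) - trace(b a b)  (reduce the a square) = x*z^2 - y*z - x
trace(a^2 b^3 a b) = trace(b)*trace(b a b a^2 b) - trace(b a b a^2)  (reduce the b square) = x*y^2*z^2 - x^2*y*z - y^3*z - x*z^2 + 2*y*z + x
trace(b^2 a b^-1 a^2 b) = trace(a^2 b^3 a)*trace(b) - trace(a^2 b^3 a b)  (eliminate b^-1) = x^2*y^3*z - x^3*y^2 - x*y^4 - x*y^2*z^2 + 4*x*y^2 + x*z^2 - y*z - x
and trace(a b a b^2 a) = trace(b)*trace(a^2 b a b) - trace(a^2 b a)  (reduce the b square) = x*y*z^2 - x^2*z - y^2*z + z
and trace(a^2 b a b^2 a) = trace(a)*trace(a b a b^2 a) - trace(a b a b^2)  (reduce the a square) = x^2*y*z^2 - x^3*z - x*y^2*z - y*z^2 + 2*x*z + y
trace(b a b a b a) = trace(a b)*trace(a b a b) - trace(a^-1 b^-1)  (split on a) = z^3 - 3*z
next, trace(a b a^2 b a b) = trace(a)*trace(b a b a b a) - trace(b a b a b)  (reduce the a square) = x*z^3 - y*z^2 - 2*x*z + y
trace(a b a^2 b a) = trace(a)*trace(b a^2 b a) - trace(b a^2 b)  (reduce the a square) = x^2*z^2 - 2*x*y*z + y^2 - 2
next, trace(a^2 b a b^2 a b) = trace(b)*trace(a b a^2 b a b) - trace(a b a^2 b a)  (reduce the b square) = x*y*z^3 - x^2*z^2 - y^2*z^2 + 2
and trace(b^2 a b^-1 a^2 b a) = trace(a^2 b a b^2 a)*trace(b) - trace(a^2 b a b^2 a b)  (eliminate b^-1) = x^2*y^2*z^2 - x^3*y*z - x*y^3*z - x*y*z^3 + x^2*z^2 + 2*x*y*z + y^2 - 2
and trace(a^-1 b^2 a b^-1 a^2 b) = trace(b^2 a b^-1 a^2 b)*trace(a) - trace(b^2 a b^-1 a^2 b a)  (eliminate a^-1) = x^3*y^3*z - x^4*y^2 - x^2*y^4 - 2*x^2*y^2*z^2 + x^3*y*z + x*y^3*z + x*y*z^3 + 4*x^2*y^2 - 3*x*y*z - x^2 - y^2 + 2
next, trace(b^2 a b^-1 a^2 b^-1 a^-1) = trace(a^-1 b^2 a b^-1 a^2)*trace(b) - trace(a^-1 b^2 a b^-1 a^2 b)  (eliminate b^-1) = -x^3*y^3*z + x^4*y^2 + x^2*y^4 + 2*x^2*y^2*z^2 - x^3*y*z - x*y*z^3 - 5*x^2*y^2 - y^4 - y^2*z^2 + 4*x*y*z + x^2 + 4*y^2 - 2
trace(b a b^-1 a^2) = trace(a^2 b a)*trace(b) - trace(a^2 b a b)  (eliminate b^-1) = x^2*y*z - x*y^2 - x*z^2 + x
and trace(b a b^-1 a^2 b^-1 a^-2 b) = trace(b^2 a b^-1 a^2 b^-1 a^-1)*trace(a) - trace(b^2 a b^-1 a^2 b^-1)  (eliminate a^-1) = -x^4*y^3*z + x^5*y^2 + x^3*y^4 + 2*x^3*y^2*z^2 - x^4*y*z - x^2*y*z^3 - 5*x^3*y^2 - x*y^4 - x*y^2*z^2 + 3*x^2*y*z + x^3 + 5*x*y^2 + x*z^2 - 3*x
and trace(b a b a b^-1 a) = trace(a b a b a)*trace(b) - trace(a b a b a b)  (eliminate b^-1) = x*y*z^2 - y^2*z - z^3 - x*y + 3*z
trace(a b a^3 b) = trace(a)*trace(b a b a^2) - trace(b a b a)  (reduce the a square) = x^2*z^2 - x*y*z - x^2 - z^2 + 2
trace(a b a^3) = trace(a)*trace(a b a^2) - trace(a b a)  (reduce the a square) = x^3*z - x^2*y - 2*x*z + y
trace(a^2 b^2 a b a) = trace(b)*trace(a b a^3 b) - trace(a b a^3)  (reduce the b square) = x^2*y*z^2 - x^3*z - x*y^2*z - y*z^2 + 2*x*z + y
trace(b^2 a b a b a) = trace(b)*trace(a b a b a b) - trace(a b a b a)  (reduce the b square) = y*z^3 - x*z^2 - 2*y*z + x
and trace(b^2 a b a b) = trace(b)*trace(a b a b^2) - trace(a b a b)  (reduce the b square) = y^2*z^2 - x*y*z - y^2 - z^2 + 2
trace(a^2 b^2 a b a b) = trace(a)*trace(b^2 a b a b a) - trace(b^2 a b a b)  (reduce the a square) = x*y*z^3 - x^2*z^2 - y^2*z^2 - x*y*z + x^2 + y^2 + z^2 - 2
and trace(b a b a b^-1 a^2 b) = trace(a^2 b^2 a b a)*trace(b) - trace(a^2 b^2 a b a b)  (eliminate b^-1) = x^2*y^2*z^2 - x^3*y*z - x*y^3*z - x*y*z^3 + x^2*z^2 + 3*x*y*z - x^2 - z^2 + 2
trace(a^2 b a b a b a) = trace(a)*trace(a b a b a b a) - trace(a b a b a b)  (reduce the a square) = x^2*z^3 - x*y*z^2 - 2*x^2*z - z^3 + x*y + 3*z
and trace(b a b a b a b a) = trace(b a)*trace(b a b a b a) - trace(b^-1 a^-1 b^-1 a^-1)  (split on b) = z^4 - 4*z^2 + 2
trace(a^2 b a b a b a b) = trace(a)*trace(b a b a b a b a) - trace(b a b a b a b)  (reduce the a square) = x*z^4 - y*z^3 - 3*x*z^2 + 2*y*z + x
and trace(b a b a b^-1 a^2 b a) = trace(a^2 b a b a b a)*trace(b) - trace(a^2 b a b a b a b)  (eliminate b^-1) = x^2*y*z^3 - x*y^2*z^2 - x*z^4 - 2*x^2*y*z + x*y^2 + 3*x*z^2 + y*z - x
and trace(a^-1 b a b a b^-1 a^2 b) = trace(b a b a b^-1 a^2 b)*trace(a) - trace(b a b a b^-1 a^2 b a)  (eliminate a^-1) = x^3*y^2*z^2 - x^4*y*z - x^2*y^3*z - 2*x^2*y*z^3 + x^3*z^2 + x*y^2*z^2 + x*z^4 + 5*x^2*y*z - x^3 - x*y^2 - 4*x*z^2 - y*z + 3*x
next, trace(b a b a b^-1 a^2 b^-1 a^-1) = trace(a^-1 b a b a b^-1 a^2)*trace(b) - trace(a^-1 b a b a b^-1 a^2 b)  (eliminate b^-1) = -x^3*y^2*z^2 + x^4*y*z + x^2*y^3*z + 2*x^2*y*z^3 - x^3*z^2 - x*z^4 - 5*x^2*y*z - y^3*z - y*z^3 + x^3 + 4*x*z^2 + 4*y*z - 3*x
and trace(a b a b^-1 a^2) = trace(a^3 b a)*trace(b) - trace(a^3 b a b)  (eliminate b^-1) = x^3*y*z - x^2*y^2 - x^2*z^2 - x*y*z + x^2 + y^2 + z^2 - 2
trace(b a b^-1 a^2 b^-1 a^-2 b a) = trace(b a b a b^-1 a^2 b^-1 a^-1)*trace(a) - trace(b a b a b^-1 a^2 b^-1)  (eliminate a^-1) = -x^4*y^2*z^2 + x^5*y*z + x^3*y^3*z + 2*x^3*y*z^3 - x^4*z^2 - x^2*z^4 - 6*x^3*y*z - x*y^3*z - x*y*z^3 + x^4 + x^2*y^2 + 5*x^2*z^2 + 5*x*y*z - 4*x^2 - y^2 - z^2 + 2
trace(a^-2 b a^-1 b a b^-1 a^2 b^-1) = trace(b a b^-1 a^2 b^-1 a^-2 b)*trace(a) - trace(b a b^-1 a^2 b^-1 a^-2 b a)  (eliminate a^-1) = -x^5*y^3*z + x^6*y^2 + x^4*y^4 + 3*x^4*y^2*z^2 - 2*x^5*y*z - x^3*y^3*z - 3*x^3*y*z^3 - 5*x^4*y^2 + x^4*z^2 - x^2*y^4 - x^2*y^2*z^2 + x^2*z^4 + 9*x^3*y*z + x*y^3*z + x*y*z^3 + 4*x^2*y^2 - 4*x^2*z^2 - 5*x*y*z + x^2 + y^2 + z^2 - 2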